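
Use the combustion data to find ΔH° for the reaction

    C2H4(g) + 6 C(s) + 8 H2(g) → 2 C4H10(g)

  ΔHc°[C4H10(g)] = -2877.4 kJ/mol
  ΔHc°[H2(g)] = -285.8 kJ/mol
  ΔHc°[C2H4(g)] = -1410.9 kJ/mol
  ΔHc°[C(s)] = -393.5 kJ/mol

ΔH° = -303.5 kJ/mol

With combustion enthalpies, reactants minus products:
= [1·(-1410.9) + 6·(-393.5) + 8·(-285.8)] − [2·(-2877.4)]
= -303.5 kJ/mol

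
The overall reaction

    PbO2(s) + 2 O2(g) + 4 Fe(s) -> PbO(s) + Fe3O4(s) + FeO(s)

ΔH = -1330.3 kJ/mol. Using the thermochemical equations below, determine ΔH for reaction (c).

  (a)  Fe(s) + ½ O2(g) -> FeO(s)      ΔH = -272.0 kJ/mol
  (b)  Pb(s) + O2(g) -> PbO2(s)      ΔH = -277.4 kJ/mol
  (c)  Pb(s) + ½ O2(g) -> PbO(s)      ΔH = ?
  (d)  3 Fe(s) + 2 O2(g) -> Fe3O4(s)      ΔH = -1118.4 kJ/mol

ΔH = -217.3 kJ/mol

(a) as written (FeO(s) already on the product side): -272.0 kJ/mol
(b) reversed (reverse to put PbO2(s) on the reactant side): +277.4 kJ/mol
(c) as written (PbO(s) already on the product side): contributes x
(d) as written (Fe3O4(s) already on the product side): -1118.4 kJ/mol
-1330.3 = (-272.0) + (+277.4) + (-1118.4) + x
x = (-1330.3 − (-1113.0)) / (1) = -217.3 kJ/mol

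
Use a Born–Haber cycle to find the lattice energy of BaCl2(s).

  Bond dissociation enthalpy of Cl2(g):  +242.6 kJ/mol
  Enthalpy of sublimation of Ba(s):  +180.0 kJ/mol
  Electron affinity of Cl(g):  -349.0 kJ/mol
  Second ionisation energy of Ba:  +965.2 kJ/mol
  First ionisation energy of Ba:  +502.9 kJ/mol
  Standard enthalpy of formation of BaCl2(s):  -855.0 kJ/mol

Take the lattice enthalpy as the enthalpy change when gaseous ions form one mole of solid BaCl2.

ΔHf° = 1·ΔHsub + 1·(ΣIE) + 1·D(Cl2) + 2·EA + U
-855.0 = 1·(+180.0) + 1·(+1468.1) + 1·(+242.6) + 2·(-349.0) + U
U = -855.0 − (+1192.7) = -2047.7 kJ/mol

U = -2047.7 kJ/mol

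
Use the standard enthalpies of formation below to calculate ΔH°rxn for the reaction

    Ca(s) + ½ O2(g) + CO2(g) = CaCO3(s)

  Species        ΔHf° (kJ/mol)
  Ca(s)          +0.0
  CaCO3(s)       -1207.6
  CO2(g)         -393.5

Products: 1·(-1207.6) = -1207.6
Reactants: 1·(+0.0) + 1/2·(+0.0) + 1·(-393.5) = -393.5
ΔH°rxn = (-1207.6) − (-393.5) = -814.1 kJ/mol

ΔH°rxn = -814.1 kJ/mol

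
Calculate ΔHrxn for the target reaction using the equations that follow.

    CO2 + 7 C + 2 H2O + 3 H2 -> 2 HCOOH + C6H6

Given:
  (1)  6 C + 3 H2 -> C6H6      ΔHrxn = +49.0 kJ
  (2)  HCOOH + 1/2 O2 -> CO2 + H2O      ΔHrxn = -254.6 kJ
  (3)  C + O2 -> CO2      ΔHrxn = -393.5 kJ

(1) as written (C6H6 already on the product side): +49.0 kJ
(2) reversed and × 2 (HCOOH must end up as a product; scale by 2 for the 2 HCOOH): (-2)·(-254.6) = +509.2 kJ
(3) as written: -393.5 kJ
Summing the manipulated equations, ΔHrxn = (+49.0) + (+509.2) + (-393.5) = 164.7 kJ

ΔHrxn = 164.7 kJ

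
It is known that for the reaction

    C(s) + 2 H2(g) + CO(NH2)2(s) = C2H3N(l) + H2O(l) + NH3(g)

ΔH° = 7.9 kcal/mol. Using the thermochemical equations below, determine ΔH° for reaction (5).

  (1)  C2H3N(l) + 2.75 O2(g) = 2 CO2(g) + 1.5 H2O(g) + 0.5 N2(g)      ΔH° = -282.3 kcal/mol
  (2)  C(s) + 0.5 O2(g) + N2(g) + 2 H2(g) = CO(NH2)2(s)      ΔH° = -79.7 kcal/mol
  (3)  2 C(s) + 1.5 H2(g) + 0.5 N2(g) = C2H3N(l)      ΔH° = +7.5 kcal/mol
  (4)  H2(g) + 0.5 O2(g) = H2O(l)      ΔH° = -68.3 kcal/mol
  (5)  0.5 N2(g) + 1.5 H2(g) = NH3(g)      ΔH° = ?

(1): not needed (CO2(g) appears nowhere else).
(2) reversed (reverse to put CO(NH2)2(s) on the reactant side): +79.7 kcal/mol
(3) as written: +7.5 kcal/mol
(4) as written (H2O(l) already on the product side): -68.3 kcal/mol
(5) as written (NH3(g) already on the product side): contributes x
+7.9 = (+79.7) + (+7.5) + (-68.3) + x
x = (+7.9 − (+18.9)) / (1) = -11.0 kcal/mol

ΔH° = -11.0 kcal/mol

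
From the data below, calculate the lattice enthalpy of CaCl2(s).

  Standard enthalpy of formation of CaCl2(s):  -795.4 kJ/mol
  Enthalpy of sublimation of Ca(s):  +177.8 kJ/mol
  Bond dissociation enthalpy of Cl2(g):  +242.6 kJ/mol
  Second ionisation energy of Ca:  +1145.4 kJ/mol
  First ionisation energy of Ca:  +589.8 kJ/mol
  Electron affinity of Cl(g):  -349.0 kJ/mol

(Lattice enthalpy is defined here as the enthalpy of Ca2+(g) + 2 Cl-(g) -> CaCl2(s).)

ΔHf° = 1·ΔHsub + 1·(ΣIE) + 1·D(Cl2) + 2·EA + U
-795.4 = 1·(+177.8) + 1·(+1735.2) + 1·(+242.6) + 2·(-349.0) + U
U = -795.4 − (+1457.6) = -2253.0 kJ/mol

U = -2253.0 kJ/mol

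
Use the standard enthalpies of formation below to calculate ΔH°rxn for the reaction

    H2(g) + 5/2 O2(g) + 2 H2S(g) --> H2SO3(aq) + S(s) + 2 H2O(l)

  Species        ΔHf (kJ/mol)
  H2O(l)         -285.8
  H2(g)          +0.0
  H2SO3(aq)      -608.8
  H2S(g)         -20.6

ΔH°rxn = -1139.2 kJ/mol

ΔH°rxn = Σ nΔHf°(products) − Σ nΔHf°(reactants).
Products: 1·(-608.8) + 1·(+0.0) + 2·(-285.8) = -1180.4
Reactants: 1·(+0.0) + 5/2·(+0.0) + 2·(-20.6) = -41.2
ΔH°rxn = (-1180.4) − (-41.2) = -1139.2 kJ/mol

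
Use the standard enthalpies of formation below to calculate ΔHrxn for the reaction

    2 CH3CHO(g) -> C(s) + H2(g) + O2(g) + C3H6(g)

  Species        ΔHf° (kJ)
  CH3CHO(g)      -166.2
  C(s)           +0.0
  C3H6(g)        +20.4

Products: 1·(+0.0) + 1·(+0.0) + 1·(+0.0) + 1·(+20.4) = +20.4
Reactants: 2·(-166.2) = -332.4
ΔHrxn = (+20.4) − (-332.4) = 352.8 kJ

ΔHrxn = 352.8 kJ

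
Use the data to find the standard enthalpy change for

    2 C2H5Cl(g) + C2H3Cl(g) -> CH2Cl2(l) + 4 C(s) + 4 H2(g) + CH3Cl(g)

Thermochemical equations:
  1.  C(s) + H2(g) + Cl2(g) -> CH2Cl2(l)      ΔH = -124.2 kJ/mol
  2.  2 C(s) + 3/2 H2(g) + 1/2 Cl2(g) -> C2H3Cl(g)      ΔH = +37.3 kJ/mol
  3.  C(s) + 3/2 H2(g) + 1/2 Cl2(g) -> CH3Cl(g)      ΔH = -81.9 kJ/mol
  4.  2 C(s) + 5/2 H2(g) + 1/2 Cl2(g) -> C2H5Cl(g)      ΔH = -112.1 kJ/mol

eq. 1 as written: -124.2 kJ/mol
eq. 2 reversed: -37.3 kJ/mol
eq. 3 as written: -81.9 kJ/mol
eq. 4 reversed and × 2: (-2)·(-112.1) = +224.2 kJ/mol
ΔH = (1)·(-124.2) + (-1)·(+37.3) + (1)·(-81.9) + (-2)·(-112.1) = -19.2 kJ/mol

ΔH = -19.2 kJ/mol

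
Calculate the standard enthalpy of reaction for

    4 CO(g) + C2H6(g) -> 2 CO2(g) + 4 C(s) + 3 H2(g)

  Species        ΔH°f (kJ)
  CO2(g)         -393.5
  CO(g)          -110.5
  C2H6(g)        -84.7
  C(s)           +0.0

Products: 2·(-393.5) + 4·(+0.0) + 3·(+0.0) = -787.0
Reactants: 4·(-110.5) + 1·(-84.7) = -526.7
ΔH_rxn = (-787.0) − (-526.7) = -260.3 kJ

ΔH_rxn = -260.3 kJ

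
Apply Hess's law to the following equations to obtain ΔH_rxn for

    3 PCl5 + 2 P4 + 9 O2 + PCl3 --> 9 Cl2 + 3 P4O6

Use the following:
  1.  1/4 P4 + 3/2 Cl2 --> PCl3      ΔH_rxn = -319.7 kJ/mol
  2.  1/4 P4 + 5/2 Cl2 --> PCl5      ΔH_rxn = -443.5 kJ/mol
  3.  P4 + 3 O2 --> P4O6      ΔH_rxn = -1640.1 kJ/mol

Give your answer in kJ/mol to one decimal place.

eq. 1 reversed (reverse to put PCl3 on the reactant side): +319.7 kJ/mol
eq. 2 reversed and × 3 (reverse to put PCl5 on the reactant side; ×3 to match 3 PCl5 in the target): (-3)·(-443.5) = +1330.5 kJ/mol
eq. 3 × 3 (scale by 3 for the 3 P4O6): (3)·(-1640.1) = -4920.3 kJ/mol
Since enthalpy is a state function, ΔH_rxn = (-1)·(-319.7) + (-3)·(-443.5) + (3)·(-1640.1) = -3270.1 kJ/mol

ΔH_rxn = -3270.1 kJ/mol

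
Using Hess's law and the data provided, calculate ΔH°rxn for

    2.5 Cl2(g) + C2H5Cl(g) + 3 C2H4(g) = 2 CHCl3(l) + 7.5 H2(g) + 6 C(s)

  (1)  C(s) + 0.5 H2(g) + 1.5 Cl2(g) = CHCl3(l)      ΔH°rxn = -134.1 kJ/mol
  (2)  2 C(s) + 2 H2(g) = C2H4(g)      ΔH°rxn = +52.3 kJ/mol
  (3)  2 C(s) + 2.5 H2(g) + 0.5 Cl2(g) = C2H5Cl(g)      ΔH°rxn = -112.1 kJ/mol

(1) × 2: (2)·(-134.1) = -268.2 kJ/mol
(2) reversed and × 3: (-3)·(+52.3) = -156.9 kJ/mol
(3) reversed: +112.1 kJ/mol
ΔH°rxn = (2)·(-134.1) + (-3)·(+52.3) + (-1)·(-112.1) = -313.0 kJ/mol

ΔH°rxn = -313.0 kJ/mol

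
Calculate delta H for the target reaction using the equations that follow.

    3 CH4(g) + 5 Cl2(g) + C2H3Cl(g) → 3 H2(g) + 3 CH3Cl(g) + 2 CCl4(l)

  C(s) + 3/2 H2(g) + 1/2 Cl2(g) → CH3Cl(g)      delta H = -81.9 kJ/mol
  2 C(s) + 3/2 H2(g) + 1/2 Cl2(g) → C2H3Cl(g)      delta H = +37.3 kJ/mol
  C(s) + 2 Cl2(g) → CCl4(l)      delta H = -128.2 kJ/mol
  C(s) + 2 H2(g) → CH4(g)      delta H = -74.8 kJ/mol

equation 1 × 3: (3)·(-81.9) = -245.7 kJ/mol
equation 2 reversed: -37.3 kJ/mol
equation 3 × 2: (2)·(-128.2) = -256.4 kJ/mol
equation 4 reversed and × 3: (-3)·(-74.8) = +224.4 kJ/mol
Since enthalpy is a state function, delta H = (3)·(-81.9) + (-1)·(+37.3) + (2)·(-128.2) + (-3)·(-74.8) = -315.0 kJ/mol

delta H = -315.0 kJ/mol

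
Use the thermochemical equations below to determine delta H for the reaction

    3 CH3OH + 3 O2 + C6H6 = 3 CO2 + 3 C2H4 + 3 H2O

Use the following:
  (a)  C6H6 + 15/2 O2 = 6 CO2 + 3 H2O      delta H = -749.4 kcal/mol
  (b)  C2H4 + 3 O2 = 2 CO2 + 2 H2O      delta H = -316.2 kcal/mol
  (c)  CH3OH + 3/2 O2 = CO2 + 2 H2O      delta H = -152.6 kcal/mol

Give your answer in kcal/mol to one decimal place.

delta H = -258.6 kcal/mol

(a) as written (C6H6 already on the reactant side): -749.4 kcal/mol
(b) reversed and × 3 (reverse to put C2H4 on the product side; scale by 3 for the 3 C2H4): (-3)·(-316.2) = +948.6 kcal/mol
(c) × 3 (scale by 3 for the 3 CH3OH): (3)·(-152.6) = -457.8 kcal/mol
Since enthalpy is a state function, delta H = (-749.4) + (+948.6) + (-457.8) = -258.6 kcal/mol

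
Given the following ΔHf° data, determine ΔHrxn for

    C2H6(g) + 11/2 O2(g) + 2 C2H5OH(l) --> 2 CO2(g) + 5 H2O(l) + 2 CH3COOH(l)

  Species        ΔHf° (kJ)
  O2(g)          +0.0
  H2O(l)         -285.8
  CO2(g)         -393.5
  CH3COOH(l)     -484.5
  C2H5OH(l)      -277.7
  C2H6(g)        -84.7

ΔHrxn = -2544.9 kJ

ΔH°rxn = Σ nΔHf°(products) − Σ nΔHf°(reactants).
Products: 2·(-393.5) + 5·(-285.8) + 2·(-484.5) = -3185.0
Reactants: 1·(-84.7) + 11/2·(+0.0) + 2·(-277.7) = -640.1
ΔHrxn = (-3185.0) − (-640.1) = -2544.9 kJ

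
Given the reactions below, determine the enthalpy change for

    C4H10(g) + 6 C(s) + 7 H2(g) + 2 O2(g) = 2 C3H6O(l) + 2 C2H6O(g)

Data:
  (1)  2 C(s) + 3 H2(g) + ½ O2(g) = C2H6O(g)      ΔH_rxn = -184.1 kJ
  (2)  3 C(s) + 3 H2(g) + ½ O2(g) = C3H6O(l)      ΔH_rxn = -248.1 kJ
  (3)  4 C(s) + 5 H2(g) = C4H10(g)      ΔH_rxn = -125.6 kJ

ΔH_rxn = -738.8 kJ

(1) × 2 (scale by 2 for the 2 C2H6O(g)): (2)·(-184.1) = -368.2 kJ
(2) × 2 (scale by 2 for the 2 C3H6O(l)): (2)·(-248.1) = -496.2 kJ
(3) reversed (C4H10(g) must end up as a reactant): +125.6 kJ
By Hess's law, ΔH_rxn = (-368.2) + (-496.2) + (+125.6) = -738.8 kJ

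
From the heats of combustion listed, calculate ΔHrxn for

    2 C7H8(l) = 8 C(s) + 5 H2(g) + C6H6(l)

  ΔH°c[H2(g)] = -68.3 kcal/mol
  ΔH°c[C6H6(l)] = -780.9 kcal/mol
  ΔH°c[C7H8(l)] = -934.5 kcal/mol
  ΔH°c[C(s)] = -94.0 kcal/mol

With combustion enthalpies, reactants minus products:
= [2·(-934.5)] − [8·(-94.0) + 5·(-68.3) + 1·(-780.9)]
= 5.4 kcal/mol

ΔHrxn = 5.4 kcal/mol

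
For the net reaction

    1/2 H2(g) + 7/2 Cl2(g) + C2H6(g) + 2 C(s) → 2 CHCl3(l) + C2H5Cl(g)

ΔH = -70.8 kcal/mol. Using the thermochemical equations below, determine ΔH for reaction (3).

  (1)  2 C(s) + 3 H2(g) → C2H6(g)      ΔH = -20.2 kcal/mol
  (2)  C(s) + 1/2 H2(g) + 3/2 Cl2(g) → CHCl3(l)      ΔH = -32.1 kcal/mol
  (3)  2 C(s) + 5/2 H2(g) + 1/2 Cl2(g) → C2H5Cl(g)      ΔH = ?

ΔH = -26.8 kcal/mol

(1) reversed: +20.2 kcal/mol
(2) × 2: (2)·(-32.1) = -64.2 kcal/mol
(3) as written: contributes x
-70.8 = (+20.2) + (-64.2) + x
x = (-70.8 − (-44.0)) / (1) = -26.8 kcal/mol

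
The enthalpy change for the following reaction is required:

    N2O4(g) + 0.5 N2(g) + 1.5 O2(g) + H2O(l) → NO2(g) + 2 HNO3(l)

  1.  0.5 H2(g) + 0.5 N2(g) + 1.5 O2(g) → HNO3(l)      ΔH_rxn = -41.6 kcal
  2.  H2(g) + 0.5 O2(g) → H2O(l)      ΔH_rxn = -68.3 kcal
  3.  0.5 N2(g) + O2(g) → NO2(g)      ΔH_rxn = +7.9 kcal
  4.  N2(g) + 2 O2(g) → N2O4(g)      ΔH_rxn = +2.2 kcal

eq. 1 × 2 (scale by 2 for the 2 HNO3(l)): (2)·(-41.6) = -83.2 kcal
eq. 2 reversed (H2O(l) must end up as a reactant): +68.3 kcal
eq. 3 as written (NO2(g) already on the product side): +7.9 kcal
eq. 4 reversed (reverse to put N2O4(g) on the reactant side): -2.2 kcal
ΔH_rxn = (-83.2) + (+68.3) + (+7.9) + (-2.2) = -9.2 kcal

ΔH_rxn = -9.2 kcal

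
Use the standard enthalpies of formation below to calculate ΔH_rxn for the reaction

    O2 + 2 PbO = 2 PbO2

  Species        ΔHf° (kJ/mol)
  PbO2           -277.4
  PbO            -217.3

ΔH_rxn = -120.2 kJ/mol

ΔH°rxn = Σ nΔHf°(products) − Σ nΔHf°(reactants).
Products: 2·(-277.4) = -554.8
Reactants: 1·(+0.0) + 2·(-217.3) = -434.6
ΔH_rxn = (-554.8) − (-434.6) = -120.2 kJ/mol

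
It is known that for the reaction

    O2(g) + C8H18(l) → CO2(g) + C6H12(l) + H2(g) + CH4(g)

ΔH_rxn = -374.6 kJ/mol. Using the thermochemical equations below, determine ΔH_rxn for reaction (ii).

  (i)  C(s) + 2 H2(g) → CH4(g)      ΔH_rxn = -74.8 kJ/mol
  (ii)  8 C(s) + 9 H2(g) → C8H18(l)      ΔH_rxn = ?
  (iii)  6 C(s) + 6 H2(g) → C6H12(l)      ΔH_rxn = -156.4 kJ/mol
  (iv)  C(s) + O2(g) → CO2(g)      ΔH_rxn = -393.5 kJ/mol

ΔH_rxn = -250.1 kJ/mol

(i) as written: -74.8 kJ/mol
(ii) reversed: contributes −x
(iii) as written: -156.4 kJ/mol
(iv) as written: -393.5 kJ/mol
-374.6 = (-74.8) + (-156.4) + (-393.5) − x
x = (-374.6 − (-624.7)) / (-1) = -250.1 kJ/mol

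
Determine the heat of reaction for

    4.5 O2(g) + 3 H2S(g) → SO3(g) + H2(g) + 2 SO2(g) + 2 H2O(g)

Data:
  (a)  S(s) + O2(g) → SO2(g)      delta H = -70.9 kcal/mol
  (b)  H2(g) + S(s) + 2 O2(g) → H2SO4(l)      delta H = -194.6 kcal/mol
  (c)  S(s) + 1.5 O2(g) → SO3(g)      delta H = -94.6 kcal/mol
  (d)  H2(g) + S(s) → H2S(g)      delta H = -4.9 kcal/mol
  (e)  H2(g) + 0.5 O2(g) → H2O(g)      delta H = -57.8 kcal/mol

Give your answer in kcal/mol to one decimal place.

delta H = -337.3 kcal/mol

(a) × 2 (scale by 2 for the 2 SO2(g)): (2)·(-70.9) = -141.8 kcal/mol
(b): not needed (H2SO4(l) appears nowhere else).
(c) as written (SO3(g) already on the product side): -94.6 kcal/mol
(d) reversed and × 3 (H2S(g) must end up as a reactant; scale by 3 for the 3 H2S(g)): (-3)·(-4.9) = +14.7 kcal/mol
(e) × 2 (scale by 2 for the 2 H2O(g)): (2)·(-57.8) = -115.6 kcal/mol
Combining the equations, delta H = (-141.8) + (-94.6) + (+14.7) + (-115.6) = -337.3 kcal/mol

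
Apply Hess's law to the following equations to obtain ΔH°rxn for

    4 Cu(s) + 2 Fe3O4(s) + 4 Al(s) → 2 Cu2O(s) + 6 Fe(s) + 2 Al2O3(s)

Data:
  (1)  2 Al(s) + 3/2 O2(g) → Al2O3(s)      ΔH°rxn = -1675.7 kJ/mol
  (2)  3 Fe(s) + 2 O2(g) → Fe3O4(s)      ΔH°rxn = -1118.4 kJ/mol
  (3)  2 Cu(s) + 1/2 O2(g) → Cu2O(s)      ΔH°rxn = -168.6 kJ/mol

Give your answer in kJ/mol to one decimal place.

(1) × 2: (2)·(-1675.7) = -3351.4 kJ/mol
(2) reversed and × 2: (-2)·(-1118.4) = +2236.8 kJ/mol
(3) × 2: (2)·(-168.6) = -337.2 kJ/mol
Since enthalpy is a state function, ΔH°rxn = (2)·(-1675.7) + (-2)·(-1118.4) + (2)·(-168.6) = -1451.8 kJ/mol

ΔH°rxn = -1451.8 kJ/mol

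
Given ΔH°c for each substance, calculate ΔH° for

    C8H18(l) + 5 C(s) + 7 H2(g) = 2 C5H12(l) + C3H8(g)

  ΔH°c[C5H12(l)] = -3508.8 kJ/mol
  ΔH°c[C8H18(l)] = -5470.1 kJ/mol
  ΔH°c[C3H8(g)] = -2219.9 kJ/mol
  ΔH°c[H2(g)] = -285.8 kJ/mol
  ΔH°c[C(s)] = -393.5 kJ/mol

Using ΔH = Σ nΔHc°(reactants) − Σ nΔHc°(products):
= [1·(-5470.1) + 5·(-393.5) + 7·(-285.8)] − [2·(-3508.8) + 1·(-2219.9)]
= -200.7 kJ/mol

ΔH° = -200.7 kJ/mol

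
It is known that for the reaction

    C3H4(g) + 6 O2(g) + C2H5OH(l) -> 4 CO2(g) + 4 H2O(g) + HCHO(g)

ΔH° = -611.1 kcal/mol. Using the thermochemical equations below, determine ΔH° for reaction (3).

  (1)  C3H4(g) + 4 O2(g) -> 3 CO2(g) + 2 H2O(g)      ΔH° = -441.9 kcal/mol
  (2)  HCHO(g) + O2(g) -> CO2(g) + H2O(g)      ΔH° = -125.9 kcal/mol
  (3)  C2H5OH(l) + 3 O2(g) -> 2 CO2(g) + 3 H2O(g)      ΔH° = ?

ΔH° = -295.1 kcal/mol

(1) as written (C3H4(g) already on the reactant side): -441.9 kcal/mol
(2) reversed (reverse to put HCHO(g) on the product side): +125.9 kcal/mol
(3) as written (C2H5OH(l) already on the reactant side): contributes x
-611.1 = (-441.9) + (+125.9) + x
x = (-611.1 − (-316.0)) / (1) = -295.1 kcal/mol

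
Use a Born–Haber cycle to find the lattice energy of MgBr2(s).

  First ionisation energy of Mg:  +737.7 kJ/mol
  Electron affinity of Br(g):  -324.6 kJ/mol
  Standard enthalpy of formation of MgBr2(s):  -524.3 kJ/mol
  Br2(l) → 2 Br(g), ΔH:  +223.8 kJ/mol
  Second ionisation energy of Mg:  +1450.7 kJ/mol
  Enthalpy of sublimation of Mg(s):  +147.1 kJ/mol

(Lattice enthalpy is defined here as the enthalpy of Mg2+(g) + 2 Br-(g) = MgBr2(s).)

U = -2434.4 kJ/mol

ΔHf° = 1·ΔHsub + 1·(ΣIE) + 1·D(Br2) + 2·EA + U
-524.3 = 1·(+147.1) + 1·(+2188.4) + 1·(+223.8) + 2·(-324.6) + U
U = -524.3 − (+1910.1) = -2434.4 kJ/mol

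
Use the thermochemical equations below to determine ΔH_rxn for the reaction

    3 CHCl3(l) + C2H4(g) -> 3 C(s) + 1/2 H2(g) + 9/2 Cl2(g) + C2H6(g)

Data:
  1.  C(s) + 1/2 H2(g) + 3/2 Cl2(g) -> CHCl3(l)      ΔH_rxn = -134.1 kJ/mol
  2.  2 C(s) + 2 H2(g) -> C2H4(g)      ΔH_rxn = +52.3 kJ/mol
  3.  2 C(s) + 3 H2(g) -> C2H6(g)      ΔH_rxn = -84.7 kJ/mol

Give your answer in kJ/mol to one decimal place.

eq. 1 reversed and × 3 (reverse to put CHCl3(l) on the reactant side; ×3 to match 3 CHCl3(l) in the target): (-3)·(-134.1) = +402.3 kJ/mol
eq. 2 reversed (C2H4(g) must end up as a reactant): -52.3 kJ/mol
eq. 3 as written (C2H6(g) already on the product side): -84.7 kJ/mol
By Hess's law, ΔH_rxn = (+402.3) + (-52.3) + (-84.7) = 265.3 kJ/mol

ΔH_rxn = 265.3 kJ/mol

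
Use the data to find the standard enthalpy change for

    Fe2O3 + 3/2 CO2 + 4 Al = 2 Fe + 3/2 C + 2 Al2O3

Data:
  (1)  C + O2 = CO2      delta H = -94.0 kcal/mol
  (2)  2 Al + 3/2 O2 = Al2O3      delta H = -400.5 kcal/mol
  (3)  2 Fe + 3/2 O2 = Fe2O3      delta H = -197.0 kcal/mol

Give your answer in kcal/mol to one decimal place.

(1) reversed and × 3/2 (CO2 must end up as a reactant; ×3/2 to match 3/2 CO2 in the target): (-3/2)·(-94.0) = +141.0 kcal/mol
(2) × 2 (×2 to match 2 Al2O3 in the target): (2)·(-400.5) = -801.0 kcal/mol
(3) reversed (reverse to put Fe2O3 on the reactant side): +197.0 kcal/mol
delta H = (-3/2)·(-94.0) + (2)·(-400.5) + (-1)·(-197.0) = -463.0 kcal/mol

delta H = -463.0 kcal/mol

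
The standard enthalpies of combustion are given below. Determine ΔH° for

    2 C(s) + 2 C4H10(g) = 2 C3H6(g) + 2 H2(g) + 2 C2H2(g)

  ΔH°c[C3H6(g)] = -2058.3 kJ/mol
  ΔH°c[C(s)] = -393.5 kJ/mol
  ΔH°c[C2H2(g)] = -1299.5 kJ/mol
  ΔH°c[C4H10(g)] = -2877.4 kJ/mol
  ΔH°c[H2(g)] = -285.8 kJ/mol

ΔH° = 745.4 kJ/mol

With combustion enthalpies, reactants minus products:
= [2·(-393.5) + 2·(-2877.4)] − [2·(-2058.3) + 2·(-285.8) + 2·(-1299.5)]
= 745.4 kJ/mol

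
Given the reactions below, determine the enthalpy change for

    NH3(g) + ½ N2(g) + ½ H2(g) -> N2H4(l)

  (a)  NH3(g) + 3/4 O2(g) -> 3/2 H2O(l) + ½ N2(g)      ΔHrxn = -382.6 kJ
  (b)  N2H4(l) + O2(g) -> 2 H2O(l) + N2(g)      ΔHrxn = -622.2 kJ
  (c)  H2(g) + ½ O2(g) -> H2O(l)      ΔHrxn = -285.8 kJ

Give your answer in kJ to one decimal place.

ΔHrxn = 96.7 kJ

(a) as written (NH3(g) already on the reactant side): -382.6 kJ
(b) reversed (reverse to put N2H4(l) on the product side): +622.2 kJ
(c) × 1/2 (scale by 1/2 for the 1/2 H2(g)): (1/2)·(-285.8) = -142.9 kJ
ΔHrxn = (1)·(-382.6) + (-1)·(-622.2) + (1/2)·(-285.8) = 96.7 kJ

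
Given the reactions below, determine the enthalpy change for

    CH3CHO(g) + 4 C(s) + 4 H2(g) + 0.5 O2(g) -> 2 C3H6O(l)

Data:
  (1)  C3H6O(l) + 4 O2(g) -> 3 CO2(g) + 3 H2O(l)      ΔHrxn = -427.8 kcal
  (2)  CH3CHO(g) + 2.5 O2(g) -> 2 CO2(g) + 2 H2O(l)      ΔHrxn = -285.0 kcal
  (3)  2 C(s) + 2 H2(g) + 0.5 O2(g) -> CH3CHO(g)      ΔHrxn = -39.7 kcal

(1) reversed and × 2 (reverse to put C3H6O(l) on the product side; ×2 to match 2 C3H6O(l) in the target): (-2)·(-427.8) = +855.6 kcal
(2) × 3: (3)·(-285.0) = -855.0 kcal
(3) × 2 (×2 to match 4 C(s) in the target): (2)·(-39.7) = -79.4 kcal
Combining the equations, ΔHrxn = (-2)·(-427.8) + (3)·(-285.0) + (2)·(-39.7) = -78.8 kcal

ΔHrxn = -78.8 kcal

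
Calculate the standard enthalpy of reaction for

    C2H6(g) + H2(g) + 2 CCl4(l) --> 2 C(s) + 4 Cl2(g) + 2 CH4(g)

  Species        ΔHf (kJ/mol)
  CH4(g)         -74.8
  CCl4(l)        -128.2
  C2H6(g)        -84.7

ΔH°rxn = Σ nΔHf°(products) − Σ nΔHf°(reactants).
Products: 2·(+0.0) + 4·(+0.0) + 2·(-74.8) = -149.6
Reactants: 1·(-84.7) + 1·(+0.0) + 2·(-128.2) = -341.1
ΔH_rxn = (-149.6) − (-341.1) = 191.5 kJ/mol

ΔH_rxn = 191.5 kJ/mol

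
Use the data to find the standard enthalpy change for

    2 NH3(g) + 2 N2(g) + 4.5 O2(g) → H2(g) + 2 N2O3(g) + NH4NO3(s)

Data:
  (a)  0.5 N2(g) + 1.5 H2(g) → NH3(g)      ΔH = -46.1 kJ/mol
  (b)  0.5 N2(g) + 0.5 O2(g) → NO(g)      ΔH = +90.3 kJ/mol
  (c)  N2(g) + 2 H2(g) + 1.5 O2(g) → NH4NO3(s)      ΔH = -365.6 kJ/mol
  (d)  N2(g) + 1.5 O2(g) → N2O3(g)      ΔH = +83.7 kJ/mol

(a) reversed and × 2 (NH3(g) must end up as a reactant; ×2 to match 2 NH3(g) in the target): (-2)·(-46.1) = +92.2 kJ/mol
(b): not needed (NO(g) appears nowhere else).
(c) as written (NH4NO3(s) already on the product side): -365.6 kJ/mol
(d) × 2 (×2 to match 2 N2O3(g) in the target): (2)·(+83.7) = +167.4 kJ/mol
Since enthalpy is a state function, ΔH = (-2)·(-46.1) + (1)·(-365.6) + (2)·(+83.7) = -106.0 kJ/mol

ΔH = -106.0 kJ/mol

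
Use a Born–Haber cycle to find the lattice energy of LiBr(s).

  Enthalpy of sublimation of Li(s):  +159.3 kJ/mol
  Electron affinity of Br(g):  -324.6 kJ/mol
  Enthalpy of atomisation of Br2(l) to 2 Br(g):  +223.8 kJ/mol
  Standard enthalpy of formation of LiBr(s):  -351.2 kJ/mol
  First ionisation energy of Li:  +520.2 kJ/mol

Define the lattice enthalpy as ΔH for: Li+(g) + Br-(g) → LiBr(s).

U = -818.0 kJ/mol

ΔHf° = 1·ΔHsub + 1·(ΣIE) + 1/2·D(Br2) + 1·EA + U
-351.2 = 1·(+159.3) + 1·(+520.2) + 1/2·(+223.8) + 1·(-324.6) + U
U = -351.2 − (+466.8) = -818.0 kJ/mol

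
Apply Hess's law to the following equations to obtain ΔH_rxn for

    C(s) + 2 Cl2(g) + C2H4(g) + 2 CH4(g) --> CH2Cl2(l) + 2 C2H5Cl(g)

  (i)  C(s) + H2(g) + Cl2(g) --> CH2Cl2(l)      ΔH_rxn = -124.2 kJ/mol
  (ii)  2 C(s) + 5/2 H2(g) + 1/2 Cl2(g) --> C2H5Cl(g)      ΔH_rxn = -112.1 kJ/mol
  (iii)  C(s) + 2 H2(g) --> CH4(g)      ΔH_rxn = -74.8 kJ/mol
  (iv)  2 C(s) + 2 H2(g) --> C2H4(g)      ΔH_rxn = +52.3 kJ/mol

(i) as written: -124.2 kJ/mol
(ii) × 2: (2)·(-112.1) = -224.2 kJ/mol
(iii) reversed and × 2: (-2)·(-74.8) = +149.6 kJ/mol
(iv) reversed: -52.3 kJ/mol
By Hess's law, ΔH_rxn = (1)·(-124.2) + (2)·(-112.1) + (-2)·(-74.8) + (-1)·(+52.3) = -251.1 kJ/mol

ΔH_rxn = -251.1 kJ/mol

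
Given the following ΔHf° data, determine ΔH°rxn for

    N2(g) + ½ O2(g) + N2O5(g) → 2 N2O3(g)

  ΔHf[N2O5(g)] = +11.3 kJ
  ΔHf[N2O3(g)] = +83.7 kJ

Products: 2·(+83.7) = +167.4
Reactants: 1·(+0.0) + 1/2·(+0.0) + 1·(+11.3) = +11.3
ΔH°rxn = (+167.4) − (+11.3) = 156.1 kJ

ΔH°rxn = 156.1 kJ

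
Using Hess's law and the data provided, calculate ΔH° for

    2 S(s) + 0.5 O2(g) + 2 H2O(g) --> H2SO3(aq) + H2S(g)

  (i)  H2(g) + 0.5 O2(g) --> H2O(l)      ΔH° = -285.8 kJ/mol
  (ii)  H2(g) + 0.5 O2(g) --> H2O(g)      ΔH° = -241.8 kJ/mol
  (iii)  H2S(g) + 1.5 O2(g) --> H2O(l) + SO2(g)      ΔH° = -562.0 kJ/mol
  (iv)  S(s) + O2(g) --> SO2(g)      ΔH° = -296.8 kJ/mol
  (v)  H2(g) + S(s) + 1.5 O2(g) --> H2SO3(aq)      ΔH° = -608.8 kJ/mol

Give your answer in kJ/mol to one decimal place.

(i) as written: -285.8 kJ/mol
(ii) reversed and × 2: (-2)·(-241.8) = +483.6 kJ/mol
(iii) reversed: +562.0 kJ/mol
(iv) as written: -296.8 kJ/mol
(v) as written: -608.8 kJ/mol
Summing the manipulated equations, ΔH° = (1)·(-285.8) + (-2)·(-241.8) + (-1)·(-562.0) + (1)·(-296.8) + (1)·(-608.8) = -145.8 kJ/mol

ΔH° = -145.8 kJ/mol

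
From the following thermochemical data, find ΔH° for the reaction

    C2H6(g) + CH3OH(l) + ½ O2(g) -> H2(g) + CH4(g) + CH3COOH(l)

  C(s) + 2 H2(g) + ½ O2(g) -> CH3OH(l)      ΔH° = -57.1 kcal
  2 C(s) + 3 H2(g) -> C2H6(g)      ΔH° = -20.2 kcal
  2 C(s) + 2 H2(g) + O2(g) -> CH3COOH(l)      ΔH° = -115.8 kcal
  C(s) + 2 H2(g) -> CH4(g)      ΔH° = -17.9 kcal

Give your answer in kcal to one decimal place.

ΔH° = -56.4 kcal

equation 1 reversed: +57.1 kcal
equation 2 reversed: +20.2 kcal
equation 3 as written: -115.8 kcal
equation 4 as written: -17.9 kcal
By Hess's law, ΔH° = (+57.1) + (+20.2) + (-115.8) + (-17.9) = -56.4 kcal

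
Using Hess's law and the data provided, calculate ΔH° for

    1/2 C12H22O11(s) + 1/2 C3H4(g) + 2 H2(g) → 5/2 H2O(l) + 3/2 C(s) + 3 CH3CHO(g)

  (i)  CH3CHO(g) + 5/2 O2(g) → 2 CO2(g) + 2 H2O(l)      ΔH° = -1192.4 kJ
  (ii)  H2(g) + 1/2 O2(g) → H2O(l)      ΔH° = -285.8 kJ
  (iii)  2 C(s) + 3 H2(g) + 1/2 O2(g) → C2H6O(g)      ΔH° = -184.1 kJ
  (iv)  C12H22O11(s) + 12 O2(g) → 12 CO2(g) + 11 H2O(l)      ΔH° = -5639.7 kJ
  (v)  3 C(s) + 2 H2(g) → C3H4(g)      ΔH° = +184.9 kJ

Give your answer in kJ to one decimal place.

ΔH° = -192.5 kJ

(i) reversed and × 3: (-3)·(-1192.4) = +3577.2 kJ
(ii) × 3: (3)·(-285.8) = -857.4 kJ
(iii): not needed.
(iv) × 1/2: (1/2)·(-5639.7) = -2819.85 kJ
(v) reversed and × 1/2: (-1/2)·(+184.9) = -92.45 kJ
By Hess's law, ΔH° = (-3)·(-1192.4) + (3)·(-285.8) + (1/2)·(-5639.7) + (-1/2)·(+184.9) = -192.5 kJ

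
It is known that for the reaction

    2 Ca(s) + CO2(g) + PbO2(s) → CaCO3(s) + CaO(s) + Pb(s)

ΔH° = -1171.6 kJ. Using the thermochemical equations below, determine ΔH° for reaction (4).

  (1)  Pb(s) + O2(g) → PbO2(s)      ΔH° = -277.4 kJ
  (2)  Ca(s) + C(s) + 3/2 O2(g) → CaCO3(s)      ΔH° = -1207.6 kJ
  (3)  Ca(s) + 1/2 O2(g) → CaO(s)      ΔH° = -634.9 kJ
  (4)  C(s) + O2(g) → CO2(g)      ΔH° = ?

(1) reversed (reverse to put PbO2(s) on the reactant side): +277.4 kJ
(2) as written (CaCO3(s) already on the product side): -1207.6 kJ
(3) as written (CaO(s) already on the product side): -634.9 kJ
(4) reversed (CO2(g) must end up as a reactant): contributes −x
-1171.6 = (+277.4) + (-1207.6) + (-634.9) − x
x = (-1171.6 − (-1565.1)) / (-1) = -393.5 kJ

ΔH° = -393.5 kJ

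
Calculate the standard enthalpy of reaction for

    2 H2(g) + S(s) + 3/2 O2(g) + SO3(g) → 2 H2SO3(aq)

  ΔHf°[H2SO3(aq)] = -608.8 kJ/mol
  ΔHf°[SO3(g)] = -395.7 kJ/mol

Products: 2·(-608.8) = -1217.6
Reactants: 2·(+0.0) + 1·(+0.0) + 3/2·(+0.0) + 1·(-395.7) = -395.7
ΔH_rxn = (-1217.6) − (-395.7) = -821.9 kJ/mol

ΔH_rxn = -821.9 kJ/mol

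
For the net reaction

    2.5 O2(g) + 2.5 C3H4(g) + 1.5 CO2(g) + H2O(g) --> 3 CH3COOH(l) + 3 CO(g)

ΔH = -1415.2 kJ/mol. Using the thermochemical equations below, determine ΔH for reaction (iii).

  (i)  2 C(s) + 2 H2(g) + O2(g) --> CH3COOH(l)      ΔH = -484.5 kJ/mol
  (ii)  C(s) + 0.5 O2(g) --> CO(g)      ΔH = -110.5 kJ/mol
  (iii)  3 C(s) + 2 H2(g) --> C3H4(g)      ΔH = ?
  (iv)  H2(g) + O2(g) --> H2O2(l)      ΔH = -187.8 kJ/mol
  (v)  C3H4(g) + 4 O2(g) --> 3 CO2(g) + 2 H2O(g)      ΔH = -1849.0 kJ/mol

(i) × 3: (3)·(-484.5) = -1453.5 kJ/mol
(ii) × 3: (3)·(-110.5) = -331.5 kJ/mol
(iii) reversed and × 3: contributes −3·x
(iv): not needed.
(v) reversed and × 1/2: (-1/2)·(-1849.0) = +924.5 kJ/mol
-1415.2 = (-1453.5) + (-331.5) + (+924.5) − 3·x
x = (-1415.2 − (-860.5)) / (-3) = 184.9 kJ/mol

ΔH = 184.9 kJ/mol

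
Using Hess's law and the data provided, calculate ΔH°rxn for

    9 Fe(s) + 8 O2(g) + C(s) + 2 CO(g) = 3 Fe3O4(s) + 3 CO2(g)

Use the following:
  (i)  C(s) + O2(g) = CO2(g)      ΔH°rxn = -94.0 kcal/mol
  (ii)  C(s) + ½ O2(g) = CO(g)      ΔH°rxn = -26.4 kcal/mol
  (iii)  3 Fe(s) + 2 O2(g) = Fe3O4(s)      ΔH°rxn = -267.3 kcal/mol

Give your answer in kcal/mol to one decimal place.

(i) × 3 (scale by 3 for the 3 CO2(g)): (3)·(-94.0) = -282.0 kcal/mol
(ii) reversed and × 2 (CO(g) must end up as a reactant; ×2 to match 2 CO(g) in the target): (-2)·(-26.4) = +52.8 kcal/mol
(iii) × 3 (×3 to match 3 Fe3O4(s) in the target): (3)·(-267.3) = -801.9 kcal/mol
By Hess's law, ΔH°rxn = (3)·(-94.0) + (-2)·(-26.4) + (3)·(-267.3) = -1031.1 kcal/mol

ΔH°rxn = -1031.1 kcal/mol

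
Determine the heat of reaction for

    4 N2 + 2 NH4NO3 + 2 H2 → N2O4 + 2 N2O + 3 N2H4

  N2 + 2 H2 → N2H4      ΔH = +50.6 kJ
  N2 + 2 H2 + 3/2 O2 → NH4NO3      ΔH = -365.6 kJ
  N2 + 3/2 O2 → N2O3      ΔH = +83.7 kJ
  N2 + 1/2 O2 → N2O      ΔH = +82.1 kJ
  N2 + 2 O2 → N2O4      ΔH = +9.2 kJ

equation 1 × 3: (3)·(+50.6) = +151.8 kJ
equation 2 reversed and × 2: (-2)·(-365.6) = +731.2 kJ
equation 3: not needed.
equation 4 × 2: (2)·(+82.1) = +164.2 kJ
equation 5 as written: +9.2 kJ
ΔH = (+151.8) + (+731.2) + (+164.2) + (+9.2) = 1056.4 kJ

ΔH = 1056.4 kJ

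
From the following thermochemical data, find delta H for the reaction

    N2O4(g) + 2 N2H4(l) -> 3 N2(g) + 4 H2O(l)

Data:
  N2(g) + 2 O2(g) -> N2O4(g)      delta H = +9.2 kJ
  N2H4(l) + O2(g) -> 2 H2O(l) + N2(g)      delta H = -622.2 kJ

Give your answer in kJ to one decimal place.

equation 1 reversed (reverse to put N2O4(g) on the reactant side): -9.2 kJ
equation 2 × 2 (×2 to match 2 N2H4(l) in the target): (2)·(-622.2) = -1244.4 kJ
Combining the equations, delta H = (-1)·(+9.2) + (2)·(-622.2) = -1253.6 kJ

delta H = -1253.6 kJ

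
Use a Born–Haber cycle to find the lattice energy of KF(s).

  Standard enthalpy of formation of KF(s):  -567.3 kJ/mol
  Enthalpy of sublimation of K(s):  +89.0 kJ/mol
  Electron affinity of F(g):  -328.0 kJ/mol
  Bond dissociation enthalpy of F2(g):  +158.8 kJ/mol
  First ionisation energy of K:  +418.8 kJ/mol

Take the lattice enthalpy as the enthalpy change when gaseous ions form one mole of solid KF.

U = -826.5 kJ/mol

ΔHf° = 1·ΔHsub + 1·(ΣIE) + 1/2·D(F2) + 1·EA + U
-567.3 = 1·(+89.0) + 1·(+418.8) + 1/2·(+158.8) + 1·(-328.0) + U
U = -567.3 − (+259.2) = -826.5 kJ/mol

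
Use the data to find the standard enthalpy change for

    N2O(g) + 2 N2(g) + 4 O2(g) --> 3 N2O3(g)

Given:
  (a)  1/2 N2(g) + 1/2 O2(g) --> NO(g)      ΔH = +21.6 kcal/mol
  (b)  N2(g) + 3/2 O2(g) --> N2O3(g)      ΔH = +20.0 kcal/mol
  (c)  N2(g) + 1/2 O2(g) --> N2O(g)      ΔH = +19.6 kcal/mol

(a): not needed.
(b) × 3: (3)·(+20.0) = +60.0 kcal/mol
(c) reversed: -19.6 kcal/mol
Since enthalpy is a state function, ΔH = (3)·(+20.0) + (-1)·(+19.6) = 40.4 kcal/mol

ΔH = 40.4 kcal/mol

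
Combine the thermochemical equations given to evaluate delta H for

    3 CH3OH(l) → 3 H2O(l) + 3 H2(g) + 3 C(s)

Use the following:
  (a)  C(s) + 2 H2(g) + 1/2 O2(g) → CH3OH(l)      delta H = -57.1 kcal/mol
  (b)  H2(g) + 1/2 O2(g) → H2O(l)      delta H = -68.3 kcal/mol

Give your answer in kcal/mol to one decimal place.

delta H = -33.6 kcal/mol

(a) reversed and × 3: (-3)·(-57.1) = +171.3 kcal/mol
(b) × 3: (3)·(-68.3) = -204.9 kcal/mol
delta H = (-3)·(-57.1) + (3)·(-68.3) = -33.6 kcal/mol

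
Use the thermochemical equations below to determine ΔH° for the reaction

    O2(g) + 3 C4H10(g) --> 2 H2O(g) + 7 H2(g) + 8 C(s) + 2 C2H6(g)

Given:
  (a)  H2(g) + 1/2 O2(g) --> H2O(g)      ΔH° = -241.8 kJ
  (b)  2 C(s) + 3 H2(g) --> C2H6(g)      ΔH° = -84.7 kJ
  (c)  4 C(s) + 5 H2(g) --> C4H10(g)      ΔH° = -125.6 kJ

ΔH° = -276.2 kJ

(a) × 2 (×2 to match 2 H2O(g) in the target): (2)·(-241.8) = -483.6 kJ
(b) × 2 (scale by 2 for the 2 C2H6(g)): (2)·(-84.7) = -169.4 kJ
(c) reversed and × 3 (C4H10(g) must end up as a reactant; ×3 to match 3 C4H10(g) in the target): (-3)·(-125.6) = +376.8 kJ
ΔH° = (2)·(-241.8) + (2)·(-84.7) + (-3)·(-125.6) = -276.2 kJ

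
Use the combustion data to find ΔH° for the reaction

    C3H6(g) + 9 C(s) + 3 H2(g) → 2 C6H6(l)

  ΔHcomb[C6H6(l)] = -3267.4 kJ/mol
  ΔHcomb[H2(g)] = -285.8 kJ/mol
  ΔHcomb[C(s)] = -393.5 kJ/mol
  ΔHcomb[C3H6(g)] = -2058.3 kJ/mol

With combustion enthalpies, reactants minus products:
= [1·(-2058.3) + 9·(-393.5) + 3·(-285.8)] − [2·(-3267.4)]
= 77.6 kJ/mol

ΔH° = 77.6 kJ/mol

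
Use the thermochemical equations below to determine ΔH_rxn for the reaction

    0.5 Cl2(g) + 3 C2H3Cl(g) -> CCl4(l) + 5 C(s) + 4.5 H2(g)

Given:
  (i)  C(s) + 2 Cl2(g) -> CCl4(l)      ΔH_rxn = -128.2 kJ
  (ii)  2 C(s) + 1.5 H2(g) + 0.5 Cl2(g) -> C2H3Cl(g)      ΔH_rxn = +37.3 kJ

(i) as written (CCl4(l) already on the product side): -128.2 kJ
(ii) reversed and × 3 (reverse to put C2H3Cl(g) on the reactant side; ×3 to match 3 C2H3Cl(g) in the target): (-3)·(+37.3) = -111.9 kJ
ΔH_rxn = (1)·(-128.2) + (-3)·(+37.3) = -240.1 kJ

ΔH_rxn = -240.1 kJ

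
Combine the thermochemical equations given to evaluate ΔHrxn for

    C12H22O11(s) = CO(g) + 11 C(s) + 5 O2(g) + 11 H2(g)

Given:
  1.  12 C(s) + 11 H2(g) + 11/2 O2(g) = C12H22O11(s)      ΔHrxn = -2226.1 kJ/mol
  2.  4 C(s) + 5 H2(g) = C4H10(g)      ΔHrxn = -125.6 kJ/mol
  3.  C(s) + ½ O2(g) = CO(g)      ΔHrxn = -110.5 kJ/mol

eq. 1 reversed: +2226.1 kJ/mol
eq. 2: not needed.
eq. 3 as written: -110.5 kJ/mol
Since enthalpy is a state function, ΔHrxn = (-1)·(-2226.1) + (1)·(-110.5) = 2115.6 kJ/mol

ΔHrxn = 2115.6 kJ/mol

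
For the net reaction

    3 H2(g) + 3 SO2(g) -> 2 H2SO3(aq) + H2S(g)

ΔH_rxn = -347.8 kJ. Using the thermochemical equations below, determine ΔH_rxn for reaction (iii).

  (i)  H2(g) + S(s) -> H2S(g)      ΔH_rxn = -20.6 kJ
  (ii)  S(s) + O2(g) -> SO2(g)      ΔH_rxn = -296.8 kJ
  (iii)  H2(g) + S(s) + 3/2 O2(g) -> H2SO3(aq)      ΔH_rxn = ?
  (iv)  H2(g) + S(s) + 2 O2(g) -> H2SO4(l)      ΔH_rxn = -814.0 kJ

ΔH_rxn = -608.8 kJ

(i) as written: -20.6 kJ
(ii) reversed and × 3: (-3)·(-296.8) = +890.4 kJ
(iii) × 2: contributes 2·x
(iv): not needed.
-347.8 = (-20.6) + (+890.4) + 2·x
x = (-347.8 − (+869.8)) / (2) = -608.8 kJ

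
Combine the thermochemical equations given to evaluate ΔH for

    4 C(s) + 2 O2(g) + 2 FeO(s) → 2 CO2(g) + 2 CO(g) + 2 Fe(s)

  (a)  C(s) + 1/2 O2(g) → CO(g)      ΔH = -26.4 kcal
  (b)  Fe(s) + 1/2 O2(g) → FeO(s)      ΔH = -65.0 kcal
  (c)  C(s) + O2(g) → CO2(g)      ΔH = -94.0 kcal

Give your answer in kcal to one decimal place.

ΔH = -110.8 kcal

(a) × 2 (×2 to match 2 CO(g) in the target): (2)·(-26.4) = -52.8 kcal
(b) reversed and × 2 (reverse to put FeO(s) on the reactant side; scale by 2 for the 2 FeO(s)): (-2)·(-65.0) = +130.0 kcal
(c) × 2 (×2 to match 2 CO2(g) in the target): (2)·(-94.0) = -188.0 kcal
ΔH = (-52.8) + (+130.0) + (-188.0) = -110.8 kcal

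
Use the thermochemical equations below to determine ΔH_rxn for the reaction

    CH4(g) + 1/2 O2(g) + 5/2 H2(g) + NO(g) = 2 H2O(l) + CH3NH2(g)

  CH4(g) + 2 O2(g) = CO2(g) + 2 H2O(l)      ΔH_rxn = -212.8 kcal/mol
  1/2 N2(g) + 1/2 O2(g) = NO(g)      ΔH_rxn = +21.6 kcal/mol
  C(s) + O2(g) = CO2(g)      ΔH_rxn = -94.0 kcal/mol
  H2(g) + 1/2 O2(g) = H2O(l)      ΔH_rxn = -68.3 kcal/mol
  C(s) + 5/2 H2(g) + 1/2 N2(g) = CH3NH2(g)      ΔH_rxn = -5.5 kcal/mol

equation 1 as written (CH4(g) already on the reactant side): -212.8 kcal/mol
equation 2 reversed (reverse to put NO(g) on the reactant side): -21.6 kcal/mol
equation 3 reversed: +94.0 kcal/mol
equation 4: not needed.
equation 5 as written (CH3NH2(g) already on the product side): -5.5 kcal/mol
Summing the manipulated equations, ΔH_rxn = (1)·(-212.8) + (-1)·(+21.6) + (-1)·(-94.0) + (1)·(-5.5) = -145.9 kcal/mol

ΔH_rxn = -145.9 kcal/mol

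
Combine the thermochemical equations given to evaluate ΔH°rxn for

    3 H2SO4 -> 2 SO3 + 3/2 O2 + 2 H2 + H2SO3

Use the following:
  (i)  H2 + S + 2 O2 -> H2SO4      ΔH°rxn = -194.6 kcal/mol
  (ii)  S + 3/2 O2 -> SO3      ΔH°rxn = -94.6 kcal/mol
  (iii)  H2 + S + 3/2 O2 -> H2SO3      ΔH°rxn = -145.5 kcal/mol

ΔH°rxn = 249.1 kcal/mol

(i) reversed and × 3: (-3)·(-194.6) = +583.8 kcal/mol
(ii) × 2: (2)·(-94.6) = -189.2 kcal/mol
(iii) as written: -145.5 kcal/mol
Since enthalpy is a state function, ΔH°rxn = (-3)·(-194.6) + (2)·(-94.6) + (1)·(-145.5) = 249.1 kcal/mol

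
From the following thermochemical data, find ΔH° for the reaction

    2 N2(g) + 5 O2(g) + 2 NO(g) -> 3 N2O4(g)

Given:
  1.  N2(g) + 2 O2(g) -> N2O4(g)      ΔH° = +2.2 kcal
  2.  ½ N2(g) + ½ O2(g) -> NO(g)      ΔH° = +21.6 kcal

ΔH° = -36.6 kcal

eq. 1 × 3: (3)·(+2.2) = +6.6 kcal
eq. 2 reversed and × 2: (-2)·(+21.6) = -43.2 kcal
Since enthalpy is a state function, ΔH° = (+6.6) + (-43.2) = -36.6 kcal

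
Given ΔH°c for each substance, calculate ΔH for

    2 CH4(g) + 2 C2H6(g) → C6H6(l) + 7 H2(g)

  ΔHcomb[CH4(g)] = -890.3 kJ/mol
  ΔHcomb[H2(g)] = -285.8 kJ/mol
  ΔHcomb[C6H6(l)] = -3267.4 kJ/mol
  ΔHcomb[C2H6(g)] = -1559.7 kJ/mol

ΔH = 368.0 kJ/mol

With combustion enthalpies, reactants minus products:
= [2·(-890.3) + 2·(-1559.7)] − [1·(-3267.4) + 7·(-285.8)]
= 368.0 kJ/mol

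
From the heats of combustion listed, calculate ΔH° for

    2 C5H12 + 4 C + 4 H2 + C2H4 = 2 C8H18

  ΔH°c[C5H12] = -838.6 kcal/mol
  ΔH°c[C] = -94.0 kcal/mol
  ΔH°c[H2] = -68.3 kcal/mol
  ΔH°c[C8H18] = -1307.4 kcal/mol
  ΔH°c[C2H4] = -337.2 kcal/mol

ΔH° = -48.8 kcal/mol

Using ΔH = Σ nΔHc°(reactants) − Σ nΔHc°(products):
= [2·(-838.6) + 4·(-94.0) + 4·(-68.3) + 1·(-337.2)] − [2·(-1307.4)]
= -48.8 kcal/mol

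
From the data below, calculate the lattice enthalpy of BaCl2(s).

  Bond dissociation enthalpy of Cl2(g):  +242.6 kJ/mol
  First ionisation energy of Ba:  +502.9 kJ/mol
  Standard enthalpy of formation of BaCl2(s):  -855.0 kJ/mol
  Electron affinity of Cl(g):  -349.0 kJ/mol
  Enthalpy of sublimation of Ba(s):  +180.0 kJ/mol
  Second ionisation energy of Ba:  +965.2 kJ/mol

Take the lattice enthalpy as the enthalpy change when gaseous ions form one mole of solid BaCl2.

U = -2047.7 kJ/mol

ΔHf° = 1·ΔHsub + 1·(ΣIE) + 1·D(Cl2) + 2·EA + U
-855.0 = 1·(+180.0) + 1·(+1468.1) + 1·(+242.6) + 2·(-349.0) + U
U = -855.0 − (+1192.7) = -2047.7 kJ/mol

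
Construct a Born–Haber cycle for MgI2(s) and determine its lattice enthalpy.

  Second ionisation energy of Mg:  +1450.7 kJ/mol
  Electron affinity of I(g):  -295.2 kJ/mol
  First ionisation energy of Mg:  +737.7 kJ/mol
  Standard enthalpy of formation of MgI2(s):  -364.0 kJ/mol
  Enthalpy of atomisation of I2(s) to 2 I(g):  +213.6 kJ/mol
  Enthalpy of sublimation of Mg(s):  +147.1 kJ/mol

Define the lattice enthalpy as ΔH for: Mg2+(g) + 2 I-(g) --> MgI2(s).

ΔHf° = 1·ΔHsub + 1·(ΣIE) + 1·D(I2) + 2·EA + U
-364.0 = 1·(+147.1) + 1·(+2188.4) + 1·(+213.6) + 2·(-295.2) + U
U = -364.0 − (+1958.7) = -2322.7 kJ/mol

U = -2322.7 kJ/mol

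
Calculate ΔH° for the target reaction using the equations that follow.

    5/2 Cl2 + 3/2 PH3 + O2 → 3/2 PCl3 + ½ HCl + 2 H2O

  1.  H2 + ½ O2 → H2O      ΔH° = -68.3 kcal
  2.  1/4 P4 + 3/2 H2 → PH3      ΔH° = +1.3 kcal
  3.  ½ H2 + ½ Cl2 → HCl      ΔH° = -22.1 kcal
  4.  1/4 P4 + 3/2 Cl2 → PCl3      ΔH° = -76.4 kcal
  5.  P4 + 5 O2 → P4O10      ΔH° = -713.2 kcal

ΔH° = -264.2 kcal

eq. 1 × 2: (2)·(-68.3) = -136.6 kcal
eq. 2 reversed and × 3/2: (-3/2)·(+1.3) = -1.95 kcal
eq. 3 × 1/2: (1/2)·(-22.1) = -11.05 kcal
eq. 4 × 3/2: (3/2)·(-76.4) = -114.6 kcal
eq. 5: not needed.
By Hess's law, ΔH° = (-136.6) + (-1.95) + (-11.05) + (-114.6) = -264.2 kcal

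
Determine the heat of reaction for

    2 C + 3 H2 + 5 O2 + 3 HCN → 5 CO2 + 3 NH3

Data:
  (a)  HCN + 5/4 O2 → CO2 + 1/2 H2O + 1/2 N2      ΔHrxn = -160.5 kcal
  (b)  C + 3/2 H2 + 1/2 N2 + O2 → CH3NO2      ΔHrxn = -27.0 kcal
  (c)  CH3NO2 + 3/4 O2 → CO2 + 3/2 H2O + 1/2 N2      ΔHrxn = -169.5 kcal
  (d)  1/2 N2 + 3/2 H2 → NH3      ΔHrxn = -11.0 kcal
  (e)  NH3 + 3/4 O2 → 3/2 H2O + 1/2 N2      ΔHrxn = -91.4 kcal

(a) × 3 (scale by 3 for the 3 HCN): (3)·(-160.5) = -481.5 kcal
(b) × 2 (×2 to match 2 C in the target): (2)·(-27.0) = -54.0 kcal
(c) × 2: (2)·(-169.5) = -339.0 kcal
(d): not needed.
(e) reversed and × 3: (-3)·(-91.4) = +274.2 kcal
Summing the manipulated equations, ΔHrxn = (3)·(-160.5) + (2)·(-27.0) + (2)·(-169.5) + (-3)·(-91.4) = -600.3 kcal

ΔHrxn = -600.3 kcal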